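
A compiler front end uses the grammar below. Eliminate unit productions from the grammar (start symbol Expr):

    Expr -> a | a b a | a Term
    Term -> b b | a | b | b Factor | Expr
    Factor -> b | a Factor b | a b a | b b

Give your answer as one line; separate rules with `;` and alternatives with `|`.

Unit pairs: Term ⇒* {Expr}.
For each unit pair (A, B), copy every non-unit production of B to A, then drop all unit productions.

Expr -> a | a b a | a Term; Term -> b b | a | b | b Factor | a b a | a Term; Factor -> b | a Factor b | a b a | b b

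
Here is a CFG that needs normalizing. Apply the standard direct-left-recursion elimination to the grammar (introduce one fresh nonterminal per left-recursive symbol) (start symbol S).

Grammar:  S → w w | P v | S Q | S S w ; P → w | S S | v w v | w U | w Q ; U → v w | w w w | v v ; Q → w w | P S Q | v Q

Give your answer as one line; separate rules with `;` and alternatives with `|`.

Directly left-recursive nonterminal: S.
For S: α = {Q, S w}, β = {w w, P v}. Rewrite as S → β S' and S' → α S' | ε.

S → w w S' | P v S'; P → w | S S | v w v | w U | w Q; U → v w | w w w | v v; Q → w w | P S Q | v Q; S' → Q S' | S w S' | ε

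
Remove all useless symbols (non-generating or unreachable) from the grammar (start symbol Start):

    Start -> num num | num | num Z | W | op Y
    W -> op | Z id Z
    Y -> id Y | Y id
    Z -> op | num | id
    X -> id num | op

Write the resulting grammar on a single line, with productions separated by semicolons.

Start -> num num | num | num Z | W; W -> op | Z id Z; Z -> op | num | id

Generating nonterminals: {Start, W, X, Z}.
Reachable from Start after that: {Start, W, Z}.
Removed useless symbols: {X, Y} and every production mentioning them.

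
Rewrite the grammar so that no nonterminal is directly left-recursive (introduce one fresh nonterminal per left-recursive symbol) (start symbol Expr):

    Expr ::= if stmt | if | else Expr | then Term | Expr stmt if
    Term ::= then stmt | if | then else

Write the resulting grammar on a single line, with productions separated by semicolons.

Directly left-recursive nonterminal: Expr.
For Expr: α = {stmt if}, β = {if stmt, if, else Expr, then Term}. Rewrite as Expr → β Expr1 and Expr1 → α Expr1 | ε.

Expr ::= if stmt Expr1 | if Expr1 | else Expr Expr1 | then Term Expr1; Term ::= then stmt | if | then else; Expr1 ::= stmt if Expr1 | ε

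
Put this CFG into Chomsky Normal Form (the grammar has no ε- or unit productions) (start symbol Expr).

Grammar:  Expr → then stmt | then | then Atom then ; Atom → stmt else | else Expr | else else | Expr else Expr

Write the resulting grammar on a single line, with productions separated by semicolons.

Introduce a nonterminal for each terminal appearing in a rule of length ≥ 2: X1 → then, X2 → stmt, X3 → else.
Binarize each right-hand side of length ≥ 3 by chaining fresh nonterminals (Y1, Y2, …): affected rules were Expr → X1 Atom X1; Atom → Expr X3 Expr.

Expr → X1 X2 | then | X1 Y1; Atom → X2 X3 | X3 Expr | X3 X3 | Expr Y2; X1 → then; X2 → stmt; X3 → else; Y1 → Atom X1; Y2 → X3 Expr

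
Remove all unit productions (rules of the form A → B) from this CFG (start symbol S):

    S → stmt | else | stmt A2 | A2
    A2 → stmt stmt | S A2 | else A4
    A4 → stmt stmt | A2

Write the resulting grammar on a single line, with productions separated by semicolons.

Unit pairs: A4 ⇒* {A2}; S ⇒* {A2}.
For every A with A ⇒* B via unit rules, add B's non-unit alternatives to A; then delete every rule of the form X → Y.

S → stmt stmt | S A2 | else A4 | stmt | else | stmt A2; A2 → stmt stmt | S A2 | else A4; A4 → stmt stmt | S A2 | else A4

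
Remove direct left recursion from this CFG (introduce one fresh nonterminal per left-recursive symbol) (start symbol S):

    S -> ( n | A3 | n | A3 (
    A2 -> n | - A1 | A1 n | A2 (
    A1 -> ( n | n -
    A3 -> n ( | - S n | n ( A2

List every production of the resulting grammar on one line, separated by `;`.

S -> ( n | A3 | n | A3 (; A2 -> n A2' | - A1 A2' | A1 n A2'; A1 -> ( n | n -; A3 -> n ( | - S n | n ( A2; A2' -> ( A2' | ε

Left recursion appears on A2.
For A2: α = {(}, β = {n, - A1, A1 n}. Rewrite as A2 → β A2' and A2' → α A2' | ε.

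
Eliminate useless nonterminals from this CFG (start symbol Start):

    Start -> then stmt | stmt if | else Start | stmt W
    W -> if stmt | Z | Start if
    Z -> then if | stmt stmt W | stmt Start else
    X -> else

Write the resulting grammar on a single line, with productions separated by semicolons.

Start -> then stmt | stmt if | else Start | stmt W; W -> if stmt | Z | Start if; Z -> then if | stmt stmt W | stmt Start else

Generating nonterminals: {Start, W, X, Z}.
Reachable from Start after that: {Start, W, Z}.
Removed useless symbols: {X} and every production mentioning them.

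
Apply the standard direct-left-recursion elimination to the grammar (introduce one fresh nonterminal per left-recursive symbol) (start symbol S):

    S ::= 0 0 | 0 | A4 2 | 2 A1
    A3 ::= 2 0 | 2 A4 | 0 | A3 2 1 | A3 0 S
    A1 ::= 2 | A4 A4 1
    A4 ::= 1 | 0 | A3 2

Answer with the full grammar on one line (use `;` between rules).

A3 is directly left-recursive.
For A3: α = {2 1, 0 S}, β = {2 0, 2 A4, 0}. Rewrite as A3 → β A3' and A3' → α A3' | ε.

S ::= 0 0 | 0 | A4 2 | 2 A1; A3 ::= 2 0 A3' | 2 A4 A3' | 0 A3'; A1 ::= 2 | A4 A4 1; A4 ::= 1 | 0 | A3 2; A3' ::= 2 1 A3' | 0 S A3' | ε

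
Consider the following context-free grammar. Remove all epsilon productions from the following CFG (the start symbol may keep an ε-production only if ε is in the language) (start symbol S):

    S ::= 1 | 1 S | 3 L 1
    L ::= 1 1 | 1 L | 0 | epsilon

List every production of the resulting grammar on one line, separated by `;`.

The nullable symbols are {L}.
ε ∉ L(G), so no ε-production is kept.
For each production, add variants omitting each subset of nullable occurrences: S → 3 L 1 gives 3 L 1 | 3 1. L → 1 L gives 1 L | 1.

S ::= 1 | 1 S | 3 L 1 | 3 1; L ::= 1 1 | 1 L | 1 | 0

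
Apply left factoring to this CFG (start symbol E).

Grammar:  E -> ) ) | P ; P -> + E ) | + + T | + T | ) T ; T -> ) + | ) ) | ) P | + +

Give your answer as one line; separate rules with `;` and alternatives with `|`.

E -> ) ) | P; P -> ) T | + P'; T -> + + | ) T'; P' -> E ) | + T | T; T' -> + | ) | P

P has alternatives sharing prefix '+': factor to P → + P' with P' → E ) | + T | T.
T has alternatives sharing prefix ')': factor to T → ) T' with T' → + | ) | P.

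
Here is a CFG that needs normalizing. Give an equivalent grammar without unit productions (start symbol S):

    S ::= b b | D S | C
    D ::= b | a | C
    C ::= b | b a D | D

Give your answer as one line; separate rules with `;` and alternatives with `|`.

S ::= b | a | b a D | b b | D S; D ::= b | b a D | a; C ::= b | b a D | a

Unit pairs: C ⇒* {D}; D ⇒* {C}; S ⇒* {C, D}.
For every A with A ⇒* B via unit rules, add B's non-unit alternatives to A; then delete every rule of the form X → Y.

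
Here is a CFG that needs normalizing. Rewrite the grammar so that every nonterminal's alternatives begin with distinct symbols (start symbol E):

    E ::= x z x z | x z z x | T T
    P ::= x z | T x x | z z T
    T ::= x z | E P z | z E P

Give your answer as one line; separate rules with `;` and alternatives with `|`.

E has alternatives sharing prefix 'x z': factor to E → x z E' with E' → x z | z x.

E ::= T T | x z E'; P ::= x z | T x x | z z T; T ::= x z | E P z | z E P; E' ::= x z | z x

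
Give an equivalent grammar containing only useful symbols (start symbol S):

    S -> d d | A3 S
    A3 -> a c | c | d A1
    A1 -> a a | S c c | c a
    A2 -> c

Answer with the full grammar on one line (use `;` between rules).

S -> d d | A3 S; A3 -> a c | c | d A1; A1 -> a a | S c c | c a

Generating nonterminals: {A1, A2, A3, S}.
Reachable from S after that: {A1, A3, S}.
Removed useless symbols: {A2} and every production mentioning them.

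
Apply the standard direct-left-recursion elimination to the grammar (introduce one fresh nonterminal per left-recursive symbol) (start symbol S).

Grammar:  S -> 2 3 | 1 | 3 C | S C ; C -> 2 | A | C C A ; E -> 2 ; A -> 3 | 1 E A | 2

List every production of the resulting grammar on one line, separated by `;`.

S -> 2 3 S' | 1 S' | 3 C S'; C -> 2 C' | A C'; E -> 2; A -> 3 | 1 E A | 2; S' -> C S' | ε; C' -> C A C' | ε

Left recursion appears on S, C.
For S: α = {C}, β = {2 3, 1, 3 C}. Rewrite as S → β S' and S' → α S' | ε.
For C: α = {C A}, β = {2, A}. Rewrite as C → β C' and C' → α C' | ε.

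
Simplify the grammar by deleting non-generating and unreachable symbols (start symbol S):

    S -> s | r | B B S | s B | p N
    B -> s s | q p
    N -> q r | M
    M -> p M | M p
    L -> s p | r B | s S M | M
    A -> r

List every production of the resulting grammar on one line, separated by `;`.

Generating nonterminals: {A, B, L, N, S}.
Reachable from S after that: {B, N, S}.
Removed useless symbols: {A, L, M} and every production mentioning them.

S -> s | r | B B S | s B | p N; B -> s s | q p; N -> q r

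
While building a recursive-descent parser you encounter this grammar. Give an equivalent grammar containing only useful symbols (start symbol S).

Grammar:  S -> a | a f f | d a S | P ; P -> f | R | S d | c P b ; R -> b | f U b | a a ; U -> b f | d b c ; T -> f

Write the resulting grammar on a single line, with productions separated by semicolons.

S -> a | a f f | d a S | P; P -> f | R | S d | c P b; R -> b | f U b | a a; U -> b f | d b c

Generating nonterminals: {P, R, S, T, U}.
Reachable from S after that: {P, R, S, U}.
Removed useless symbols: {T} and every production mentioning them.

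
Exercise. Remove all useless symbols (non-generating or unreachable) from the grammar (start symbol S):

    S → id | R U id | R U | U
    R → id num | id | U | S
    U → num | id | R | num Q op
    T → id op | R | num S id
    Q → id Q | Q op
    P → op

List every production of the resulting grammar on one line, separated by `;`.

Generating nonterminals: {P, R, S, T, U}.
Reachable from S after that: {R, S, U}.
Removed useless symbols: {P, Q, T} and every production mentioning them.

S → id | R U id | R U | U; R → id num | id | U | S; U → num | id | R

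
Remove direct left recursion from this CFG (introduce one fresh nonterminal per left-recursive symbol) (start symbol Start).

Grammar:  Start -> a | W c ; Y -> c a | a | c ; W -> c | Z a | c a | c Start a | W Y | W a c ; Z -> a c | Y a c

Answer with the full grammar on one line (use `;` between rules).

Start -> a | W c; Y -> c a | a | c; W -> c W1 | Z a W1 | c a W1 | c Start a W1; Z -> a c | Y a c; W1 -> Y W1 | a c W1 | epsilon

Directly left-recursive nonterminal: W.
For W: α = {Y, a c}, β = {c, Z a, c a, c Start a}. Rewrite as W → β W1 and W1 → α W1 | ε.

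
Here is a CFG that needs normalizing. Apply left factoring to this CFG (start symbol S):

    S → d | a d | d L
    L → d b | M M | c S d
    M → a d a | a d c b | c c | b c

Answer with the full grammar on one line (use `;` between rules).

S has alternatives sharing prefix 'd': factor to S → d S' with S' → ε | L.
M has alternatives sharing prefix 'a d': factor to M → a d M' with M' → a | c b.

S → a d | d S'; L → d b | M M | c S d; M → c c | b c | a d M'; S' → ε | L; M' → a | c b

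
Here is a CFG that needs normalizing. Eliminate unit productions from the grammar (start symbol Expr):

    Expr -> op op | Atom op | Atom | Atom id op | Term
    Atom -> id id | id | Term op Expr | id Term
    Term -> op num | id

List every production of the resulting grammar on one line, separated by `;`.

Unit pairs: Expr ⇒* {Atom, Term}.
For each unit pair (A, B), copy every non-unit production of B to A, then drop all unit productions.

Expr -> op num | id | id id | Term op Expr | id Term | op op | Atom op | Atom id op; Atom -> id id | id | Term op Expr | id Term; Term -> op num | id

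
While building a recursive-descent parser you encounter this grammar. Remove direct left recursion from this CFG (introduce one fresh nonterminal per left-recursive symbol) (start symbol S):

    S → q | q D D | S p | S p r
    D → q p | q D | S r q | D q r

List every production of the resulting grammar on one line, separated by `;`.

S, D are directly left-recursive.
For S: α = {p, p r}, β = {q, q D D}. Rewrite as S → β S' and S' → α S' | ε.
For D: α = {q r}, β = {q p, q D, S r q}. Rewrite as D → β D' and D' → α D' | ε.

S → q S' | q D D S'; D → q p D' | q D D' | S r q D'; S' → p S' | p r S' | epsilon; D' → q r D' | epsilon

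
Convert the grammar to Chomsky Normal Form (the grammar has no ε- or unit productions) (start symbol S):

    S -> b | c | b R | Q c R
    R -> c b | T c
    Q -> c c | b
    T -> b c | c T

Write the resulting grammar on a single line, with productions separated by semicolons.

Introduce a nonterminal for each terminal appearing in a rule of length ≥ 2: X1 → b, X2 → c.
Binarize each right-hand side of length ≥ 3 by chaining fresh nonterminals (Y1, Y2, …): affected rules were S → Q X2 R.

S -> b | c | X1 R | Q Y1; R -> X2 X1 | T X2; Q -> X2 X2 | b; T -> X1 X2 | X2 T; X1 -> b; X2 -> c; Y1 -> X2 R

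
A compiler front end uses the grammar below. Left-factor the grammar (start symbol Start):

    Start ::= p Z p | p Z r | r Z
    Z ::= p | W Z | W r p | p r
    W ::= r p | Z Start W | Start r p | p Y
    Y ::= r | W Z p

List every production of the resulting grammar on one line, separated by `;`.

Start ::= r Z | p Z Start1; Z ::= p Z1 | W Z2; W ::= r p | Z Start W | Start r p | p Y; Y ::= r | W Z p; Start1 ::= p | r; Z1 ::= ε | r; Z2 ::= Z | r p

Start has alternatives sharing prefix 'p Z': factor to Start → p Z Start1 with Start1 → p | r.
Z has alternatives sharing prefix 'p': factor to Z → p Z1 with Z1 → ε | r.
Z has alternatives sharing prefix 'W': factor to Z → W Z2 with Z2 → Z | r p.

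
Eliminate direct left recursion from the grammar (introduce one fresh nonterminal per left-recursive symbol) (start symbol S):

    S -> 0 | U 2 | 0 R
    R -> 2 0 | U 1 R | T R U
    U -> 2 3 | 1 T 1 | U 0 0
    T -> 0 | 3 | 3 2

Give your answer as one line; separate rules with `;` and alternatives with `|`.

Directly left-recursive nonterminal: U.
For U: α = {0 0}, β = {2 3, 1 T 1}. Rewrite as U → β U' and U' → α U' | ε.

S -> 0 | U 2 | 0 R; R -> 2 0 | U 1 R | T R U; U -> 2 3 U' | 1 T 1 U'; T -> 0 | 3 | 3 2; U' -> 0 0 U' | ε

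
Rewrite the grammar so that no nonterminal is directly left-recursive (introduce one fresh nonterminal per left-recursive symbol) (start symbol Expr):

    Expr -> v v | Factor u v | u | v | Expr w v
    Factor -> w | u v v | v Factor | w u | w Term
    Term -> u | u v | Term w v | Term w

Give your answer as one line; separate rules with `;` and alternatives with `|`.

Left recursion appears on Expr, Term.
For Expr: α = {w v}, β = {v v, Factor u v, u, v}. Rewrite as Expr → β Expr1 and Expr1 → α Expr1 | ε.
For Term: α = {w v, w}, β = {u, u v}. Rewrite as Term → β Term1 and Term1 → α Term1 | ε.

Expr -> v v Expr1 | Factor u v Expr1 | u Expr1 | v Expr1; Factor -> w | u v v | v Factor | w u | w Term; Term -> u Term1 | u v Term1; Expr1 -> w v Expr1 | ε; Term1 -> w v Term1 | w Term1 | ε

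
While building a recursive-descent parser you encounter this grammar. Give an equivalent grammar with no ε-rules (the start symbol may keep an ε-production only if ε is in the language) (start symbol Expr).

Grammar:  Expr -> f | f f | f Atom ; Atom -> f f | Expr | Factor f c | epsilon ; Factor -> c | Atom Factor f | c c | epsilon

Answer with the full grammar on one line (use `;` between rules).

Expr -> f | f f | f Atom; Atom -> f f | Expr | Factor f c | f c; Factor -> c | Atom Factor f | Atom f | Factor f | f | c c

Nullable nonterminals: {Atom, Factor}.
ε ∉ L(G), so no ε-production is kept.
Add the nullable-subset variants: Atom → Factor f c gives Factor f c | f c. Factor → Atom Factor f gives Atom Factor f | Atom f | Factor f | f.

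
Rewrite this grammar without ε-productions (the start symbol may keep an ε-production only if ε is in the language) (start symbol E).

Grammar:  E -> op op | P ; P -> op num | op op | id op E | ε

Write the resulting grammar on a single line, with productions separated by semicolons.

The nullable symbols are {E, P}.
ε ∈ L(G) since E is nullable, so keep E → ε.
Expand every rule over subsets of its nullable positions: P → id op E gives id op E | id op.

E -> op op | P | ε; P -> op num | op op | id op E | id op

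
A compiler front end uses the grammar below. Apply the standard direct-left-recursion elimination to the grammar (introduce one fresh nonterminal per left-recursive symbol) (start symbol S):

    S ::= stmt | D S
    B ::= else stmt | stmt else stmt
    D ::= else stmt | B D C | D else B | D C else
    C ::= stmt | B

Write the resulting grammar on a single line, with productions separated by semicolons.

S ::= stmt | D S; B ::= else stmt | stmt else stmt; D ::= else stmt D' | B D C D'; C ::= stmt | B; D' ::= else B D' | C else D' | ε

D is directly left-recursive.
For D: α = {else B, C else}, β = {else stmt, B D C}. Rewrite as D → β D' and D' → α D' | ε.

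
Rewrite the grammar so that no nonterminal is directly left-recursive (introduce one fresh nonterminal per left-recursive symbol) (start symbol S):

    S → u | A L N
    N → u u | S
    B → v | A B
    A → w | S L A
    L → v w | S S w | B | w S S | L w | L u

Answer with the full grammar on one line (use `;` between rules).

Left recursion appears on L.
For L: α = {w, u}, β = {v w, S S w, B, w S S}. Rewrite as L → β L' and L' → α L' | ε.

S → u | A L N; N → u u | S; B → v | A B; A → w | S L A; L → v w L' | S S w L' | B L' | w S S L'; L' → w L' | u L' | ε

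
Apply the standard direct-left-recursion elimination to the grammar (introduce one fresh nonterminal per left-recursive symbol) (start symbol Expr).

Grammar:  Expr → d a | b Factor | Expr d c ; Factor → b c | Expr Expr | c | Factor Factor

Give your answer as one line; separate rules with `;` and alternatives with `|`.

Left recursion appears on Expr, Factor.
For Expr: α = {d c}, β = {d a, b Factor}. Rewrite as Expr → β Expr1 and Expr1 → α Expr1 | ε.
For Factor: α = {Factor}, β = {b c, Expr Expr, c}. Rewrite as Factor → β Factor1 and Factor1 → α Factor1 | ε.

Expr → d a Expr1 | b Factor Expr1; Factor → b c Factor1 | Expr Expr Factor1 | c Factor1; Expr1 → d c Expr1 | epsilon; Factor1 → Factor Factor1 | epsilon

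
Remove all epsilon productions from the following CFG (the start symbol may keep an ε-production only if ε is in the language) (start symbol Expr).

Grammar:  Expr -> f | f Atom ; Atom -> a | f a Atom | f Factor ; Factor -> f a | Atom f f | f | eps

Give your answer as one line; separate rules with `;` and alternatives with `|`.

Expr -> f | f Atom; Atom -> a | f a Atom | f Factor | f; Factor -> f a | Atom f f | f

Nullable nonterminals: {Factor}.
ε ∉ L(G), so no ε-production is kept.
Expand every rule over subsets of its nullable positions: Atom → f Factor gives f Factor | f.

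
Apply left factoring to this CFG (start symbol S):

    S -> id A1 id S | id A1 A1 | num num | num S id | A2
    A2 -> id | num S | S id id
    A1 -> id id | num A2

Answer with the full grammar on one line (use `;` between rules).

S has alternatives sharing prefix 'id A1': factor to S → id A1 S' with S' → id S | A1.
S has alternatives sharing prefix 'num': factor to S → num S'' with S'' → num | S id.

S -> A2 | id A1 S' | num S''; A2 -> id | num S | S id id; A1 -> id id | num A2; S' -> id S | A1; S'' -> num | S id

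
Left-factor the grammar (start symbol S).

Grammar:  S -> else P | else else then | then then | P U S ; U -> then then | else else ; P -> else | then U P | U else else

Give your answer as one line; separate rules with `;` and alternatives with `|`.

S -> then then | P U S | else S'; U -> then then | else else; P -> else | then U P | U else else; S' -> P | else then

S has alternatives sharing prefix 'else': factor to S → else S' with S' → P | else then.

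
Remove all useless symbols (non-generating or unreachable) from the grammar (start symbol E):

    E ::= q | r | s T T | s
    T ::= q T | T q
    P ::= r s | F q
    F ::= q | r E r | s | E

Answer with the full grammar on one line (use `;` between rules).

Generating nonterminals: {E, F, P}.
Reachable from E after that: {E}.
Removed useless symbols: {F, P, T} and every production mentioning them.

E ::= q | r | s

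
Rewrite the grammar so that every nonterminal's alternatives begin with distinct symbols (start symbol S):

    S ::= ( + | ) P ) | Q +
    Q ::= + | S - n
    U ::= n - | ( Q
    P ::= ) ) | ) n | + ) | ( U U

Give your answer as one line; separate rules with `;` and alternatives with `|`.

S ::= ( + | ) P ) | Q +; Q ::= + | S - n; U ::= n - | ( Q; P ::= + ) | ( U U | ) P'; P' ::= ) | n

P has alternatives sharing prefix ')': factor to P → ) P' with P' → ) | n.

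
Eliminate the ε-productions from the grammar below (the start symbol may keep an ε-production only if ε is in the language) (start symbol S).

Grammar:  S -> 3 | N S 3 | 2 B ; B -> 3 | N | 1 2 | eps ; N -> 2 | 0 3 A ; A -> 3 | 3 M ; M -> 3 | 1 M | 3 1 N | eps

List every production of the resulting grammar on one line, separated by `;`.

Nullable set = {B, M}.
ε ∉ L(G), so no ε-production is kept.
For each production, add variants omitting each subset of nullable occurrences: S → 2 B gives 2 B | 2. M → 1 M gives 1 M | 1.

S -> 3 | N S 3 | 2 B | 2; B -> 3 | N | 1 2; N -> 2 | 0 3 A; A -> 3 | 3 M; M -> 3 | 1 M | 1 | 3 1 N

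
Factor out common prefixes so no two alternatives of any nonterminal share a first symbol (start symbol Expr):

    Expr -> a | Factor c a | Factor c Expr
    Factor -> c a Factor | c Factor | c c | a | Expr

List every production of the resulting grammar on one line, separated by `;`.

Expr -> a | Factor c Expr1; Factor -> a | Expr | c Factor1; Expr1 -> a | Expr; Factor1 -> a Factor | Factor | c

Expr has alternatives sharing prefix 'Factor c': factor to Expr → Factor c Expr1 with Expr1 → a | Expr.
Factor has alternatives sharing prefix 'c': factor to Factor → c Factor1 with Factor1 → a Factor | Factor | c.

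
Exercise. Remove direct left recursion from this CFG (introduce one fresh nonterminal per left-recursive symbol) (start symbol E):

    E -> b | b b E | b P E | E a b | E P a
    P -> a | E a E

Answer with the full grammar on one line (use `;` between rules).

E -> b E' | b b E E' | b P E E'; P -> a | E a E; E' -> a b E' | P a E' | ε

E is directly left-recursive.
For E: α = {a b, P a}, β = {b, b b E, b P E}. Rewrite as E → β E' and E' → α E' | ε.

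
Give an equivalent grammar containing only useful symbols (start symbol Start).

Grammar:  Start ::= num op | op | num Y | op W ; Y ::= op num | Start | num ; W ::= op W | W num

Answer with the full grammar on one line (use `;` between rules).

Start ::= num op | op | num Y; Y ::= op num | Start | num

Generating nonterminals: {Start, Y}.
Reachable from Start after that: {Start, Y}.
Removed useless symbols: {W} and every production mentioning them.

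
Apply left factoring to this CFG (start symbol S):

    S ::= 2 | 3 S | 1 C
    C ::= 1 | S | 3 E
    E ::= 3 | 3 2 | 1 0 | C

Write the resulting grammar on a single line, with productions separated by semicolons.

E has alternatives sharing prefix '3': factor to E → 3 E' with E' → ε | 2.

S ::= 2 | 3 S | 1 C; C ::= 1 | S | 3 E; E ::= 1 0 | C | 3 E'; E' ::= ε | 2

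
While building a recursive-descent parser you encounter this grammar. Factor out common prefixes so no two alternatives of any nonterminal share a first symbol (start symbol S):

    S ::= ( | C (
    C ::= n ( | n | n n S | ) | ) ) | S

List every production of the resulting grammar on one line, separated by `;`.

C has alternatives sharing prefix 'n': factor to C → n C' with C' → ( | ε | n S.
C has alternatives sharing prefix ')': factor to C → ) C'' with C'' → ε | ).

S ::= ( | C (; C ::= S | n C' | ) C''; C' ::= ( | ε | n S; C'' ::= ε | )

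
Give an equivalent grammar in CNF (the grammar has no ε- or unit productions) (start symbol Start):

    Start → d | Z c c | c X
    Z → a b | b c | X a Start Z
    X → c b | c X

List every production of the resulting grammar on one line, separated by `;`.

Start → d | Z Y1 | X1 X; Z → X2 X3 | X3 X1 | X Y2; X → X1 X3 | X1 X; X1 → c; X2 → a; X3 → b; Y1 → X1 X1; Y2 → X2 Y3; Y3 → Start Z

Introduce a nonterminal for each terminal appearing in a rule of length ≥ 2: X1 → c, X2 → a, X3 → b.
Binarize each right-hand side of length ≥ 3 by chaining fresh nonterminals (Y1, Y2, …): affected rules were Start → Z X1 X1; Z → X X2 Start Z.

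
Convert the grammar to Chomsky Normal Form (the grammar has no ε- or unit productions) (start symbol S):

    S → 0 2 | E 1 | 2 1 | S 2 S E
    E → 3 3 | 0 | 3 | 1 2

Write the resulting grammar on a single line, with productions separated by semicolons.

S → X1 X2 | E X3 | X2 X3 | S Y1; E → X4 X4 | 0 | 3 | X3 X2; X1 → 0; X2 → 2; X3 → 1; X4 → 3; Y1 → X2 Y2; Y2 → S E

Introduce a nonterminal for each terminal appearing in a rule of length ≥ 2: X1 → 0, X2 → 2, X3 → 1, X4 → 3.
Binarize each right-hand side of length ≥ 3 by chaining fresh nonterminals (Y1, Y2, …): affected rules were S → S X2 S E.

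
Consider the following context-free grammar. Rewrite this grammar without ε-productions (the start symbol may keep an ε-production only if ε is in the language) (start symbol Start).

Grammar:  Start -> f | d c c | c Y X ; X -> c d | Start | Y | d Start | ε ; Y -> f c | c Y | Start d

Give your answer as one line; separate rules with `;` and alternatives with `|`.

The nullable symbols are {X}.
ε ∉ L(G), so no ε-production is kept.
Expand every rule over subsets of its nullable positions: Start → c Y X gives c Y X | c Y.

Start -> f | d c c | c Y X | c Y; X -> c d | Start | Y | d Start; Y -> f c | c Y | Start d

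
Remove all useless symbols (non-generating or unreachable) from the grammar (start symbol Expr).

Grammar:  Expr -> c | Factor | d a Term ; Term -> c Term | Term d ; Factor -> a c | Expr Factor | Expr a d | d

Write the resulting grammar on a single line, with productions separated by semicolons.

Expr -> c | Factor; Factor -> a c | Expr Factor | Expr a d | d

Generating nonterminals: {Expr, Factor}.
Reachable from Expr after that: {Expr, Factor}.
Removed useless symbols: {Term} and every production mentioning them.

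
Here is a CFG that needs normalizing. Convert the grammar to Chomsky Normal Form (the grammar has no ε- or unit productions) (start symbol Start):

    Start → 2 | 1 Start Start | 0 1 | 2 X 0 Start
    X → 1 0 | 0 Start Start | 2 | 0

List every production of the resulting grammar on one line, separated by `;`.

Introduce a nonterminal for each terminal appearing in a rule of length ≥ 2: X1 → 1, X2 → 0, X3 → 2.
Binarize each right-hand side of length ≥ 3 by chaining fresh nonterminals (Y1, Y2, …): affected rules were Start → X1 Start Start; Start → X3 X X2 Start; X → X2 Start Start.

Start → 2 | X1 Y1 | X2 X1 | X3 Y2; X → X1 X2 | X2 Y4 | 2 | 0; X1 → 1; X2 → 0; X3 → 2; Y1 → Start Start; Y2 → X Y3; Y3 → X2 Start; Y4 → Start Start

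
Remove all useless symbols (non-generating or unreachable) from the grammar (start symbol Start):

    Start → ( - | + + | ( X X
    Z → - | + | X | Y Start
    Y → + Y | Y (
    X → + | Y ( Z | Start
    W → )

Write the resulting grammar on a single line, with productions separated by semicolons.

Start → ( - | + + | ( X X; X → + | Start

Generating nonterminals: {Start, W, X, Z}.
Reachable from Start after that: {Start, X}.
Removed useless symbols: {W, Y, Z} and every production mentioning them.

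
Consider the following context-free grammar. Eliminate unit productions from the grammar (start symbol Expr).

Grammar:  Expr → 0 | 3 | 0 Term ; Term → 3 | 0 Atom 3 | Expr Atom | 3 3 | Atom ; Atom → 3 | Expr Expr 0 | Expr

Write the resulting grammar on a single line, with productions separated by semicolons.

Expr → 0 | 3 | 0 Term; Term → 3 | 0 Atom 3 | Expr Atom | 3 3 | Expr Expr 0 | 0 | 0 Term; Atom → 3 | Expr Expr 0 | 0 | 0 Term

Unit pairs: Atom ⇒* {Expr}; Term ⇒* {Atom, Expr}.
Replace each nonterminal's rules with the union of the non-unit rules of every nonterminal it unit-derives.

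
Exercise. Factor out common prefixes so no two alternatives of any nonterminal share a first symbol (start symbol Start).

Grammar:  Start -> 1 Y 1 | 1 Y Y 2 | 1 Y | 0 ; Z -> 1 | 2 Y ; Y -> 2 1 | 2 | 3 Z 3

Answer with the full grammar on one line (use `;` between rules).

Start has alternatives sharing prefix '1 Y': factor to Start → 1 Y Start1 with Start1 → 1 | Y 2 | ε.
Y has alternatives sharing prefix '2': factor to Y → 2 Y1 with Y1 → 1 | ε.

Start -> 0 | 1 Y Start1; Z -> 1 | 2 Y; Y -> 3 Z 3 | 2 Y1; Start1 -> 1 | Y 2 | ε; Y1 -> 1 | ε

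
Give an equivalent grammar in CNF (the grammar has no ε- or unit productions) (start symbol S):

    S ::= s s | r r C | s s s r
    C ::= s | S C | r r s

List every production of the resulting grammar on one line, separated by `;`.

S ::= X1 X1 | X2 Y1 | X1 Y2; C ::= s | S C | X2 Y4; X1 ::= s; X2 ::= r; Y1 ::= X2 C; Y2 ::= X1 Y3; Y3 ::= X1 X2; Y4 ::= X2 X1

Introduce a nonterminal for each terminal appearing in a rule of length ≥ 2: X1 → s, X2 → r.
Binarize each right-hand side of length ≥ 3 by chaining fresh nonterminals (Y1, Y2, …): affected rules were S → X2 X2 C; S → X1 X1 X1 X2; C → X2 X2 X1.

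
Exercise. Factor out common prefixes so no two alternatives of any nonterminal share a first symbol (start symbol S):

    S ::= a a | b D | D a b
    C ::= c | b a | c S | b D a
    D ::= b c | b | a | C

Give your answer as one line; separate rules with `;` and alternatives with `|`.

S ::= a a | b D | D a b; C ::= c C' | b C''; D ::= a | C | b D'; C' ::= eps | S; C'' ::= a | D a; D' ::= c | eps

C has alternatives sharing prefix 'c': factor to C → c C' with C' → ε | S.
C has alternatives sharing prefix 'b': factor to C → b C'' with C'' → a | D a.
D has alternatives sharing prefix 'b': factor to D → b D' with D' → c | ε.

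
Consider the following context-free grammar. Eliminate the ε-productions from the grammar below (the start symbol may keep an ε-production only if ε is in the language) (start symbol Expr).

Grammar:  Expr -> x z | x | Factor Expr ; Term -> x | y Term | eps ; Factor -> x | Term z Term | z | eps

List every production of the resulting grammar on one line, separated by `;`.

Expr -> x z | x | Factor Expr; Term -> x | y Term | y; Factor -> x | Term z Term | Term z | z Term | z

The nullable symbols are {Factor, Term}.
ε ∉ L(G), so no ε-production is kept.
Expand every rule over subsets of its nullable positions: Term → y Term gives y Term | y. Factor → Term z Term gives Term z Term | Term z | z Term | z.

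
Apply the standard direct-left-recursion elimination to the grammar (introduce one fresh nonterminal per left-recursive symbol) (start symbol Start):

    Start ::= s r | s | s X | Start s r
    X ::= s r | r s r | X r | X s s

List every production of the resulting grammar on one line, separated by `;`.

Start ::= s r Start1 | s Start1 | s X Start1; X ::= s r X1 | r s r X1; Start1 ::= s r Start1 | ε; X1 ::= r X1 | s s X1 | ε

Directly left-recursive nonterminals: Start, X.
For Start: α = {s r}, β = {s r, s, s X}. Rewrite as Start → β Start1 and Start1 → α Start1 | ε.
For X: α = {r, s s}, β = {s r, r s r}. Rewrite as X → β X1 and X1 → α X1 | ε.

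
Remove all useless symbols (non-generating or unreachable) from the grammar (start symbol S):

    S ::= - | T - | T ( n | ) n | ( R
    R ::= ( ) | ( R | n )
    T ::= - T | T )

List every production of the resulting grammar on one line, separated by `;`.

S ::= - | ) n | ( R; R ::= ( ) | ( R | n )

Generating nonterminals: {R, S}.
Reachable from S after that: {R, S}.
Removed useless symbols: {T} and every production mentioning them.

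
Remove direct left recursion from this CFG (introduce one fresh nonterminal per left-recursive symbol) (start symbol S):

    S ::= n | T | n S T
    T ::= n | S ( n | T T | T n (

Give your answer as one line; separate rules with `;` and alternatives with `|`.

S ::= n | T | n S T; T ::= n T' | S ( n T'; T' ::= T T' | n ( T' | ε

Directly left-recursive nonterminal: T.
For T: α = {T, n (}, β = {n, S ( n}. Rewrite as T → β T' and T' → α T' | ε.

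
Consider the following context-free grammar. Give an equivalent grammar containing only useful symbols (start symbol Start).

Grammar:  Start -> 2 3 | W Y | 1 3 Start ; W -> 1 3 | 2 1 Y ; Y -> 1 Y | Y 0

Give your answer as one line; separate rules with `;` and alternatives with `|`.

Start -> 2 3 | 1 3 Start

Generating nonterminals: {Start, W}.
Reachable from Start after that: {Start}.
Removed useless symbols: {W, Y} and every production mentioning them.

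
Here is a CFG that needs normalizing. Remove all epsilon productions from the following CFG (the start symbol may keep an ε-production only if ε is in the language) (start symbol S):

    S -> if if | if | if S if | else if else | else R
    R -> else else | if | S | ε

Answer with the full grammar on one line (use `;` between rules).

S -> if if | if | if S if | else if else | else R | else; R -> else else | if | S

Nullable nonterminals: {R}.
ε ∉ L(G), so no ε-production is kept.
Add the nullable-subset variants: S → else R gives else R | else.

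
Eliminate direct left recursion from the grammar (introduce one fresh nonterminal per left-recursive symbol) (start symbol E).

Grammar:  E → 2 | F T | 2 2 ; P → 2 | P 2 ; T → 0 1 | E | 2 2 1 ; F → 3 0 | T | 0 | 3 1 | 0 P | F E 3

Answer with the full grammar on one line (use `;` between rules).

Left recursion appears on P, F.
For P: α = {2}, β = {2}. Rewrite as P → β P' and P' → α P' | ε.
For F: α = {E 3}, β = {3 0, T, 0, 3 1, 0 P}. Rewrite as F → β F' and F' → α F' | ε.

E → 2 | F T | 2 2; P → 2 P'; T → 0 1 | E | 2 2 1; F → 3 0 F' | T F' | 0 F' | 3 1 F' | 0 P F'; P' → 2 P' | ε; F' → E 3 F' | ε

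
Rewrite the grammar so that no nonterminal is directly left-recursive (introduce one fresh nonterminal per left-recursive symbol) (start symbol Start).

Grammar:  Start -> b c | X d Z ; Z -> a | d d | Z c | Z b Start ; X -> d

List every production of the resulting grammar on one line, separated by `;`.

Start -> b c | X d Z; Z -> a Z1 | d d Z1; X -> d; Z1 -> c Z1 | b Start Z1 | ε

Left recursion appears on Z.
For Z: α = {c, b Start}, β = {a, d d}. Rewrite as Z → β Z1 and Z1 → α Z1 | ε.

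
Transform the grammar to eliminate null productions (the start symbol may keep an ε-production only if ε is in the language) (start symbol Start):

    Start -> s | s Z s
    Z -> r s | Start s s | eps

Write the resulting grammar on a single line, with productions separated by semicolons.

Nullable set = {Z}.
ε ∉ L(G), so no ε-production is kept.
Expand every rule over subsets of its nullable positions: Start → s Z s gives s Z s | s s.

Start -> s | s Z s | s s; Z -> r s | Start s s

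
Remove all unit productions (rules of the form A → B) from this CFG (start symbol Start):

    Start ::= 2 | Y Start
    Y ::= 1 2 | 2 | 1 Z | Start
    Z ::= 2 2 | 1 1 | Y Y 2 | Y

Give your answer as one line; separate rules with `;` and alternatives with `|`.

Unit pairs: Y ⇒* {Start}; Z ⇒* {Start, Y}.
Replace each nonterminal's rules with the union of the non-unit rules of every nonterminal it unit-derives.

Start ::= 2 | Y Start; Y ::= 2 | Y Start | 1 2 | 1 Z; Z ::= 2 2 | 1 1 | Y Y 2 | 2 | Y Start | 1 2 | 1 Z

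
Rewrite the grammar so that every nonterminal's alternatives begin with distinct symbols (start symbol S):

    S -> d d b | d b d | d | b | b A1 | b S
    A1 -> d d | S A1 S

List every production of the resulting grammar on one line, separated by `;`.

S has alternatives sharing prefix 'd': factor to S → d S' with S' → d b | b d | ε.
S has alternatives sharing prefix 'b': factor to S → b S'' with S'' → ε | A1 | S.

S -> d S' | b S''; A1 -> d d | S A1 S; S' -> d b | b d | ε; S'' -> ε | A1 | S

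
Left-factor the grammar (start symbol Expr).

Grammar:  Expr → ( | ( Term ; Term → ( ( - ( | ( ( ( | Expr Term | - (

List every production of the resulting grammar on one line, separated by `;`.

Expr has alternatives sharing prefix '(': factor to Expr → ( Expr1 with Expr1 → ε | Term.
Term has alternatives sharing prefix '( (': factor to Term → ( ( Term1 with Term1 → - ( | (.

Expr → ( Expr1; Term → Expr Term | - ( | ( ( Term1; Expr1 → eps | Term; Term1 → - ( | (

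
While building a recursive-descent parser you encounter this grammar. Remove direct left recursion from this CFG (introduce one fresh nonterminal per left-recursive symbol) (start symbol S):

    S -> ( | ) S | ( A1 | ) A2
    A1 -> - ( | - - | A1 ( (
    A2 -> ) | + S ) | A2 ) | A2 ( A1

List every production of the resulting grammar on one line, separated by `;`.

S -> ( | ) S | ( A1 | ) A2; A1 -> - ( A1' | - - A1'; A2 -> ) A2' | + S ) A2'; A1' -> ( ( A1' | ε; A2' -> ) A2' | ( A1 A2' | ε

Directly left-recursive nonterminals: A1, A2.
For A1: α = {( (}, β = {- (, - -}. Rewrite as A1 → β A1' and A1' → α A1' | ε.
For A2: α = {), ( A1}, β = {), + S )}. Rewrite as A2 → β A2' and A2' → α A2' | ε.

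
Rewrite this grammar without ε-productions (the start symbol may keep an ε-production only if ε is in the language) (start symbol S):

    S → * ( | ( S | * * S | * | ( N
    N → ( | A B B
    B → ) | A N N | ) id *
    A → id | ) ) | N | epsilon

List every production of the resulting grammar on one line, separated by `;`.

Nullable set = {A}.
ε ∉ L(G), so no ε-production is kept.
Expand every rule over subsets of its nullable positions: N → A B B gives A B B | B B. B → A N N gives A N N | N N.

S → * ( | ( S | * * S | * | ( N; N → ( | A B B | B B; B → ) | A N N | N N | ) id *; A → id | ) ) | N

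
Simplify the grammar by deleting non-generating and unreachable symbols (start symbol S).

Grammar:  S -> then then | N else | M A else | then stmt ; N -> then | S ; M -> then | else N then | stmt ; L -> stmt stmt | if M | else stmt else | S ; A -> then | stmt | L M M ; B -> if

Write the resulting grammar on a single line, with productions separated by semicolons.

S -> then then | N else | M A else | then stmt; N -> then | S; M -> then | else N then | stmt; L -> stmt stmt | if M | else stmt else | S; A -> then | stmt | L M M

Generating nonterminals: {A, B, L, M, N, S}.
Reachable from S after that: {A, L, M, N, S}.
Removed useless symbols: {B} and every production mentioning them.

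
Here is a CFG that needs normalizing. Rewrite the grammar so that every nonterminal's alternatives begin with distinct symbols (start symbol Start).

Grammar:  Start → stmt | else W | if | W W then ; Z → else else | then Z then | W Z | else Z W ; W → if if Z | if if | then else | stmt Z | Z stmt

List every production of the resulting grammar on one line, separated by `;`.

Z has alternatives sharing prefix 'else': factor to Z → else Z1 with Z1 → else | Z W.
W has alternatives sharing prefix 'if if': factor to W → if if W1 with W1 → Z | ε.

Start → stmt | else W | if | W W then; Z → then Z then | W Z | else Z1; W → then else | stmt Z | Z stmt | if if W1; Z1 → else | Z W; W1 → Z | ε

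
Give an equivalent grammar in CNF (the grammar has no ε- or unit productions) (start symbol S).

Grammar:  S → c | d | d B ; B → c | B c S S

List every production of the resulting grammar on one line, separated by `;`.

S → c | d | X1 B; B → c | B Y1; X1 → d; X2 → c; Y1 → X2 Y2; Y2 → S S

Introduce a nonterminal for each terminal appearing in a rule of length ≥ 2: X1 → d, X2 → c.
Binarize each right-hand side of length ≥ 3 by chaining fresh nonterminals (Y1, Y2, …): affected rules were B → B X2 S S.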